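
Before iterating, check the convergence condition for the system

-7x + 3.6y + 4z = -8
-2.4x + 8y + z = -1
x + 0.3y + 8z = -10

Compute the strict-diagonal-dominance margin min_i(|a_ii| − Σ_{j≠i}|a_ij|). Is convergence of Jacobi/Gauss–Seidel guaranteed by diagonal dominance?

-0.6

row 1: |-7| − (3.6+4) = -0.6
row 2: |8| − (2.4+1) = 4.6
row 3: |8| − (1+0.3) = 6.7
minimum over rows = -0.6 → not strictly diagonally dominant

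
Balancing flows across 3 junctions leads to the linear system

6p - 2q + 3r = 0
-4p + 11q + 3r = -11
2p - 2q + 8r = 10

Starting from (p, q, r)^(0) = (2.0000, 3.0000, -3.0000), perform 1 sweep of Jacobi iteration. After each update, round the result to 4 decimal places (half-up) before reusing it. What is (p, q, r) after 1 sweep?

(2.5000, 0.5455, 1.5000)

Iteration 1:
  p = (0 - (-2)·3.0000 - (3)·-3.0000) / (6) = 2.5000
  q = (-11 - (-4)·2.0000 - (3)·-3.0000) / (11) = 0.5455
  r = (10 - (2)·2.0000 - (-2)·3.0000) / (8) = 1.5000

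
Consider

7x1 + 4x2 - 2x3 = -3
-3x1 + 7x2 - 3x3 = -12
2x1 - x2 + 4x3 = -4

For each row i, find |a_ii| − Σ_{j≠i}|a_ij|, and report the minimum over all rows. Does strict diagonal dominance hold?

row 1: |7| − (4+2) = 1
row 2: |7| − (3+3) = 1
row 3: |4| − (2+1) = 1
minimum over rows = 1 → strictly diagonally dominant (convergence guaranteed)

1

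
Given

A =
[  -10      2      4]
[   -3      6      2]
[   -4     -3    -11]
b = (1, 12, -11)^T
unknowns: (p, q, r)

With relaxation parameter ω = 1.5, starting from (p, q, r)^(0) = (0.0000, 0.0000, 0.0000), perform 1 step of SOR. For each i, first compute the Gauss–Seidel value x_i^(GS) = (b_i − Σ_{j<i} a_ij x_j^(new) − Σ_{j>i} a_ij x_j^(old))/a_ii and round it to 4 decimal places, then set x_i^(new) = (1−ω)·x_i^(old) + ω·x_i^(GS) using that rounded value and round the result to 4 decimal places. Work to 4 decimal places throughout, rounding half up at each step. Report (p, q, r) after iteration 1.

Iteration 1:
  p: GS value = (1 - (2)·0.0000 - (4)·0.0000) / (-10) = -0.1000;  p ← (1−ω)·0.0000 + ω·-0.1000 = -0.1500
  q: GS value = (12 - (-3)·-0.1500 - (2)·0.0000) / (6) = 1.9250;  q ← (1−ω)·0.0000 + ω·1.9250 = 2.8875
  r: GS value = (-11 - (-4)·-0.1500 - (-3)·2.8875) / (-11) = 0.2670;  r ← (1−ω)·0.0000 + ω·0.2670 = 0.4005

(-0.1500, 2.8875, 0.4005)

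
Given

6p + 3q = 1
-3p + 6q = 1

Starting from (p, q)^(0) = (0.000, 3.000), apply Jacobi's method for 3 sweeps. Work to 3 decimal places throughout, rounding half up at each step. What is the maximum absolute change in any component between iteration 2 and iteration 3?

0.708

Iteration 1:
  p = (1 - (3)·3.000) / (6) = -1.333
  q = (1 - (-3)·0.000) / (6) = 0.167
Iteration 2:
  p = (1 - (3)·0.167) / (6) = 0.083
  q = (1 - (-3)·-1.333) / (6) = -0.500
Iteration 3:
  p = (1 - (3)·-0.500) / (6) = 0.417
  q = (1 - (-3)·0.083) / (6) = 0.208
Change: (0.334, 0.708) → max |·| = 0.708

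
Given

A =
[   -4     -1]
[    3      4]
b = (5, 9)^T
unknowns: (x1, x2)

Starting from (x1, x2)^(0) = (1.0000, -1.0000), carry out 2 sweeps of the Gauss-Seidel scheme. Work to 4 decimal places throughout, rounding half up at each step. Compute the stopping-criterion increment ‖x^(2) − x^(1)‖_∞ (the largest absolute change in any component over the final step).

1.0000

Iteration 1:
  x1 = (5 - (-1)·-1.0000) / (-4) = -1.0000
  x2 = (9 - (3)·-1.0000) / (4) = 3.0000
Iteration 2:
  x1 = (5 - (-1)·3.0000) / (-4) = -2.0000
  x2 = (9 - (3)·-2.0000) / (4) = 3.7500
Change: (-1.0000, 0.7500) → max |·| = 1.0000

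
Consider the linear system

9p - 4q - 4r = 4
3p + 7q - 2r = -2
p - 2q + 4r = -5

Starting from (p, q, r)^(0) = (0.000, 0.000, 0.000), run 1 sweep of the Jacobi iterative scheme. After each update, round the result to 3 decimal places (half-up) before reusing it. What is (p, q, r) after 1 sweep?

(0.444, -0.286, -1.250)

Iteration 1:
  p = (4 - (-4)·0.000 - (-4)·0.000) / (9) = 0.444
  q = (-2 - (3)·0.000 - (-2)·0.000) / (7) = -0.286
  r = (-5 - (1)·0.000 - (-2)·0.000) / (4) = -1.250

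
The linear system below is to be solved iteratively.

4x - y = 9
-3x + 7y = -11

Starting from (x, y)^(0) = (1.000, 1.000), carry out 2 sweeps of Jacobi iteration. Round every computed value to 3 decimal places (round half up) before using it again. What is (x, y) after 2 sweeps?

Iteration 1:
  x = (9 - (-1)·1.000) / (4) = 2.500
  y = (-11 - (-3)·1.000) / (7) = -1.143
Iteration 2:
  x = (9 - (-1)·-1.143) / (4) = 1.964
  y = (-11 - (-3)·2.500) / (7) = -0.500

(1.964, -0.500)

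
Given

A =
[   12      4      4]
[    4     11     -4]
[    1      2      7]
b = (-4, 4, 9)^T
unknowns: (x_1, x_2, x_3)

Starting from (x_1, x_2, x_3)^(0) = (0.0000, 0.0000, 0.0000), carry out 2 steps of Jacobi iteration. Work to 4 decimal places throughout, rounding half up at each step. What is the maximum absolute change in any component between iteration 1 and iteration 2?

0.5888

Iteration 1:
  x_1 = (-4 - (4)·0.0000 - (4)·0.0000) / (12) = -0.3333
  x_2 = (4 - (4)·0.0000 - (-4)·0.0000) / (11) = 0.3636
  x_3 = (9 - (1)·0.0000 - (2)·0.0000) / (7) = 1.2857
Iteration 2:
  x_1 = (-4 - (4)·0.3636 - (4)·1.2857) / (12) = -0.8831
  x_2 = (4 - (4)·-0.3333 - (-4)·1.2857) / (11) = 0.9524
  x_3 = (9 - (1)·-0.3333 - (2)·0.3636) / (7) = 1.2294
Change: (-0.5498, 0.5888, -0.0563) → max |·| = 0.5888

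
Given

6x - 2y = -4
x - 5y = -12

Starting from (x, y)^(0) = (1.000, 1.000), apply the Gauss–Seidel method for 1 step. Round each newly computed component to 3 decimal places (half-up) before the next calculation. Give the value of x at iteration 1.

Iteration 1:
  x = (-4 - (-2)·1.000) / (6) = -0.333
  y = (-12 - (1)·-0.333) / (-5) = 2.333

-0.333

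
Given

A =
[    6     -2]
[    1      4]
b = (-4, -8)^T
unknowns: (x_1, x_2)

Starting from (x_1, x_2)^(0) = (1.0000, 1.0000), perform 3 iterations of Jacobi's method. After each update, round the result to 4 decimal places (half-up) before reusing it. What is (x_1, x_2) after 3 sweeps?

(-1.3056, -1.6458)

Iteration 1:
  x_1 = (-4 - (-2)·1.0000) / (6) = -0.3333
  x_2 = (-8 - (1)·1.0000) / (4) = -2.2500
Iteration 2:
  x_1 = (-4 - (-2)·-2.2500) / (6) = -1.4167
  x_2 = (-8 - (1)·-0.3333) / (4) = -1.9167
Iteration 3:
  x_1 = (-4 - (-2)·-1.9167) / (6) = -1.3056
  x_2 = (-8 - (1)·-1.4167) / (4) = -1.6458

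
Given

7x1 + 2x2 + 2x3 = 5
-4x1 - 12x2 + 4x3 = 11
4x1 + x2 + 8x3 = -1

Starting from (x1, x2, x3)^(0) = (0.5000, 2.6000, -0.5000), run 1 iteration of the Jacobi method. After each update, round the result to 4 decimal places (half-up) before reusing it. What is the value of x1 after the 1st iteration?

0.1143

Iteration 1:
  x1 = (5 - (2)·2.6000 - (2)·-0.5000) / (7) = 0.1143
  x2 = (11 - (-4)·0.5000 - (4)·-0.5000) / (-12) = -1.2500
  x3 = (-1 - (4)·0.5000 - (1)·2.6000) / (8) = -0.7000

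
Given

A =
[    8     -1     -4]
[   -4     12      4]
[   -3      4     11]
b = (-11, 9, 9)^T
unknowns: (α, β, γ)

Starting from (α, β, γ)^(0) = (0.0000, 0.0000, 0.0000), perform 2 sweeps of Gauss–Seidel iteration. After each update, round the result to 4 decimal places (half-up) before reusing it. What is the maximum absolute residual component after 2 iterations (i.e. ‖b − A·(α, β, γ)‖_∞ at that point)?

Iteration 1:
  α = (-11 - (-1)·0.0000 - (-4)·0.0000) / (8) = -1.3750
  β = (9 - (-4)·-1.3750 - (4)·0.0000) / (12) = 0.2917
  γ = (9 - (-3)·-1.3750 - (4)·0.2917) / (11) = 0.3371
Iteration 2:
  α = (-11 - (-1)·0.2917 - (-4)·0.3371) / (8) = -1.1700
  β = (9 - (-4)·-1.1700 - (4)·0.3371) / (12) = 0.2476
  γ = (9 - (-3)·-1.1700 - (4)·0.2476) / (11) = 0.4091
Residual b − A·x = (0.2440, -0.2876, -0.0005); ∞-norm = 0.2876

0.2876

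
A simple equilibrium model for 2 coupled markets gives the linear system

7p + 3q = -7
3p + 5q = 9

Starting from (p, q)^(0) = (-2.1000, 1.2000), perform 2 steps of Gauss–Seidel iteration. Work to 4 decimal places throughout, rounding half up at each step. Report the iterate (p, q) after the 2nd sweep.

(-2.1608, 3.0965)

Iteration 1:
  p = (-7 - (3)·1.2000) / (7) = -1.5143
  q = (9 - (3)·-1.5143) / (5) = 2.7086
Iteration 2:
  p = (-7 - (3)·2.7086) / (7) = -2.1608
  q = (9 - (3)·-2.1608) / (5) = 3.0965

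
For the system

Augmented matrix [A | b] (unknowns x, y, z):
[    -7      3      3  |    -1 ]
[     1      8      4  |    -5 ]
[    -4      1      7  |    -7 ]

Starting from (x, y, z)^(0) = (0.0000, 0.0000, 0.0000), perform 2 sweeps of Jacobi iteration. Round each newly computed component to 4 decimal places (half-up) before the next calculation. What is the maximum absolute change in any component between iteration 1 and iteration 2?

0.6965

Iteration 1:
  x = (-1 - (3)·0.0000 - (3)·0.0000) / (-7) = 0.1429
  y = (-5 - (1)·0.0000 - (4)·0.0000) / (8) = -0.6250
  z = (-7 - (-4)·0.0000 - (1)·0.0000) / (7) = -1.0000
Iteration 2:
  x = (-1 - (3)·-0.6250 - (3)·-1.0000) / (-7) = -0.5536
  y = (-5 - (1)·0.1429 - (4)·-1.0000) / (8) = -0.1429
  z = (-7 - (-4)·0.1429 - (1)·-0.6250) / (7) = -0.8291
Change: (-0.6965, 0.4821, 0.1709) → max |·| = 0.6965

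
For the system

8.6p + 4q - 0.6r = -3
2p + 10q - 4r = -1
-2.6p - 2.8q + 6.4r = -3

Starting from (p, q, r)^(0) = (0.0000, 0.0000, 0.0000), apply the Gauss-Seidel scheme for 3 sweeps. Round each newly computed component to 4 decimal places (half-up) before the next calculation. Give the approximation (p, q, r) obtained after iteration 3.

(-0.2733, -0.3422, -0.7295)

Iteration 1:
  p = (-3 - (4)·0.0000 - (-0.6)·0.0000) / (8.6) = -0.3488
  q = (-1 - (2)·-0.3488 - (-4)·0.0000) / (10) = -0.0302
  r = (-3 - (-2.6)·-0.3488 - (-2.8)·-0.0302) / (6.4) = -0.6237
Iteration 2:
  p = (-3 - (4)·-0.0302 - (-0.6)·-0.6237) / (8.6) = -0.3783
  q = (-1 - (2)·-0.3783 - (-4)·-0.6237) / (10) = -0.2738
  r = (-3 - (-2.6)·-0.3783 - (-2.8)·-0.2738) / (6.4) = -0.7422
Iteration 3:
  p = (-3 - (4)·-0.2738 - (-0.6)·-0.7422) / (8.6) = -0.2733
  q = (-1 - (2)·-0.2733 - (-4)·-0.7422) / (10) = -0.3422
  r = (-3 - (-2.6)·-0.2733 - (-2.8)·-0.3422) / (6.4) = -0.7295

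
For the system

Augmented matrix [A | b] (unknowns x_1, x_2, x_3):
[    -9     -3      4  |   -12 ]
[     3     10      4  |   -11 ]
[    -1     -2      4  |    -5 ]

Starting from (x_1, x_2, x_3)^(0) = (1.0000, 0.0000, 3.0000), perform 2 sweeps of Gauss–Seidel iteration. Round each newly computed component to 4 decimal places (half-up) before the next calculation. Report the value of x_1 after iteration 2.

Iteration 1:
  x_1 = (-12 - (-3)·0.0000 - (4)·3.0000) / (-9) = 2.6667
  x_2 = (-11 - (3)·2.6667 - (4)·3.0000) / (10) = -3.1000
  x_3 = (-5 - (-1)·2.6667 - (-2)·-3.1000) / (4) = -2.1333
Iteration 2:
  x_1 = (-12 - (-3)·-3.1000 - (4)·-2.1333) / (-9) = 1.4185
  x_2 = (-11 - (3)·1.4185 - (4)·-2.1333) / (10) = -0.6722
  x_3 = (-5 - (-1)·1.4185 - (-2)·-0.6722) / (4) = -1.2315

1.4185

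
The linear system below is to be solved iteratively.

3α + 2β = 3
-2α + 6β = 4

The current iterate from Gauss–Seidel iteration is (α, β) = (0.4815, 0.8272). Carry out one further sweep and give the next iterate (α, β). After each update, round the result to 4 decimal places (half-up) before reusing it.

One sweep:
  α = (3 - (2)·0.8272) / (3) = 0.4485
  β = (4 - (-2)·0.4485) / (6) = 0.8162

(0.4485, 0.8162)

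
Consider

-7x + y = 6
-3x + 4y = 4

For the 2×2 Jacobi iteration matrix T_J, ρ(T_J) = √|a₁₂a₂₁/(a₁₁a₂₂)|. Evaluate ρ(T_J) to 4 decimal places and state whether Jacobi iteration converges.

0.3273

a₁₂a₂₁/(a₁₁a₂₂) = (1)·(-3) / ((-7)·(4)) = 0.107143
ρ = √|0.107143| = √0.107143 = 0.3273
ρ < 1, so Jacobi converges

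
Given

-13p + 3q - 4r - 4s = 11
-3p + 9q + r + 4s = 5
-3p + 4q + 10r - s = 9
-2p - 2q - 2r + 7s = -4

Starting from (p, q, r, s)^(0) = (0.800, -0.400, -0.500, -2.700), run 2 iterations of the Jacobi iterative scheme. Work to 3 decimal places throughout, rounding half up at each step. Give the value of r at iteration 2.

Iteration 1:
  p = (11 - (3)·-0.400 - (-4)·-0.500 - (-4)·-2.700) / (-13) = 0.046
  q = (5 - (-3)·0.800 - (1)·-0.500 - (4)·-2.700) / (9) = 2.078
  r = (9 - (-3)·0.800 - (4)·-0.400 - (-1)·-2.700) / (10) = 1.030
  s = (-4 - (-2)·0.800 - (-2)·-0.400 - (-2)·-0.500) / (7) = -0.600
Iteration 2:
  p = (11 - (3)·2.078 - (-4)·1.030 - (-4)·-0.600) / (-13) = -0.499
  q = (5 - (-3)·0.046 - (1)·1.030 - (4)·-0.600) / (9) = 0.723
  r = (9 - (-3)·0.046 - (4)·2.078 - (-1)·-0.600) / (10) = 0.023
  s = (-4 - (-2)·0.046 - (-2)·2.078 - (-2)·1.030) / (7) = 0.330

0.023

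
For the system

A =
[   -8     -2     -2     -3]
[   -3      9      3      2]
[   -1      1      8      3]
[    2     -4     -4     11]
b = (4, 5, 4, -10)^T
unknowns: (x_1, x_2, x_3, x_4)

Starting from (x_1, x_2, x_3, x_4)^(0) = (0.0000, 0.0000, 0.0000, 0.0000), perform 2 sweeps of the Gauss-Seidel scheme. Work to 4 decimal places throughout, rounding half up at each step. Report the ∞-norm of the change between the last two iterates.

0.2026

Iteration 1:
  x_1 = (4 - (-2)·0.0000 - (-2)·0.0000 - (-3)·0.0000) / (-8) = -0.5000
  x_2 = (5 - (-3)·-0.5000 - (3)·0.0000 - (2)·0.0000) / (9) = 0.3889
  x_3 = (4 - (-1)·-0.5000 - (1)·0.3889 - (3)·0.0000) / (8) = 0.3889
  x_4 = (-10 - (2)·-0.5000 - (-4)·0.3889 - (-4)·0.3889) / (11) = -0.5353
Iteration 2:
  x_1 = (4 - (-2)·0.3889 - (-2)·0.3889 - (-3)·-0.5353) / (-8) = -0.4937
  x_2 = (5 - (-3)·-0.4937 - (3)·0.3889 - (2)·-0.5353) / (9) = 0.3803
  x_3 = (4 - (-1)·-0.4937 - (1)·0.3803 - (3)·-0.5353) / (8) = 0.5915
  x_4 = (-10 - (2)·-0.4937 - (-4)·0.3803 - (-4)·0.5915) / (11) = -0.4659
Change: (0.0063, -0.0086, 0.2026, 0.0694) → max |·| = 0.2026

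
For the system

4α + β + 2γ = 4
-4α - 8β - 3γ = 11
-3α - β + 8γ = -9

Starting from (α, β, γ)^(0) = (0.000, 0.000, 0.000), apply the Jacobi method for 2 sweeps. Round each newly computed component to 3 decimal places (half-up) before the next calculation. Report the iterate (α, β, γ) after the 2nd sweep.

Iteration 1:
  α = (4 - (1)·0.000 - (2)·0.000) / (4) = 1.000
  β = (11 - (-4)·0.000 - (-3)·0.000) / (-8) = -1.375
  γ = (-9 - (-3)·0.000 - (-1)·0.000) / (8) = -1.125
Iteration 2:
  α = (4 - (1)·-1.375 - (2)·-1.125) / (4) = 1.906
  β = (11 - (-4)·1.000 - (-3)·-1.125) / (-8) = -1.453
  γ = (-9 - (-3)·1.000 - (-1)·-1.375) / (8) = -0.922

(1.906, -1.453, -0.922)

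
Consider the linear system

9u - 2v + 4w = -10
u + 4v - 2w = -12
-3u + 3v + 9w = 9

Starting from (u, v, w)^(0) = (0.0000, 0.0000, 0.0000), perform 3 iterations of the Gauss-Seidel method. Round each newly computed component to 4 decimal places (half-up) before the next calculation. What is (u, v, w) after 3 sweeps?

(-1.8045, -2.1768, 1.1241)

Iteration 1:
  u = (-10 - (-2)·0.0000 - (4)·0.0000) / (9) = -1.1111
  v = (-12 - (1)·-1.1111 - (-2)·0.0000) / (4) = -2.7222
  w = (9 - (-3)·-1.1111 - (3)·-2.7222) / (9) = 1.5370
Iteration 2:
  u = (-10 - (-2)·-2.7222 - (4)·1.5370) / (9) = -2.3992
  v = (-12 - (1)·-2.3992 - (-2)·1.5370) / (4) = -1.6317
  w = (9 - (-3)·-2.3992 - (3)·-1.6317) / (9) = 0.7442
Iteration 3:
  u = (-10 - (-2)·-1.6317 - (4)·0.7442) / (9) = -1.8045
  v = (-12 - (1)·-1.8045 - (-2)·0.7442) / (4) = -2.1768
  w = (9 - (-3)·-1.8045 - (3)·-2.1768) / (9) = 1.1241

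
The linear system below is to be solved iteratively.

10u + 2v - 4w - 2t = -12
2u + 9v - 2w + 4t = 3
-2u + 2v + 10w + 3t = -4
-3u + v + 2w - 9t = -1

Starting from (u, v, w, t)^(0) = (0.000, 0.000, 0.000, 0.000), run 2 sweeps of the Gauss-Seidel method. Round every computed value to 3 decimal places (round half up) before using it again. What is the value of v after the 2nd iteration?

0.325

Iteration 1:
  u = (-12 - (2)·0.000 - (-4)·0.000 - (-2)·0.000) / (10) = -1.200
  v = (3 - (2)·-1.200 - (-2)·0.000 - (4)·0.000) / (9) = 0.600
  w = (-4 - (-2)·-1.200 - (2)·0.600 - (3)·0.000) / (10) = -0.760
  t = (-1 - (-3)·-1.200 - (1)·0.600 - (2)·-0.760) / (-9) = 0.409
Iteration 2:
  u = (-12 - (2)·0.600 - (-4)·-0.760 - (-2)·0.409) / (10) = -1.542
  v = (3 - (2)·-1.542 - (-2)·-0.760 - (4)·0.409) / (9) = 0.325
  w = (-4 - (-2)·-1.542 - (2)·0.325 - (3)·0.409) / (10) = -0.896
  t = (-1 - (-3)·-1.542 - (1)·0.325 - (2)·-0.896) / (-9) = 0.462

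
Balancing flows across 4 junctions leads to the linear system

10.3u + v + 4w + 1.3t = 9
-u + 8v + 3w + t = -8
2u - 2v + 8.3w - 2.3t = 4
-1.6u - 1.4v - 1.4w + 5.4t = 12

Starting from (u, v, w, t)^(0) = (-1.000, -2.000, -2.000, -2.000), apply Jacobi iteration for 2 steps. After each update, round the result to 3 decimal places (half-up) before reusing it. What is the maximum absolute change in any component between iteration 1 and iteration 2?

1.841

Iteration 1:
  u = (9 - (1)·-2.000 - (4)·-2.000 - (1.3)·-2.000) / (10.3) = 2.097
  v = (-8 - (-1)·-1.000 - (3)·-2.000 - (1)·-2.000) / (8) = -0.125
  w = (4 - (2)·-1.000 - (-2)·-2.000 - (-2.3)·-2.000) / (8.3) = -0.313
  t = (12 - (-1.6)·-1.000 - (-1.4)·-2.000 - (-1.4)·-2.000) / (5.4) = 0.889
Iteration 2:
  u = (9 - (1)·-0.125 - (4)·-0.313 - (1.3)·0.889) / (10.3) = 0.895
  v = (-8 - (-1)·2.097 - (3)·-0.313 - (1)·0.889) / (8) = -0.732
  w = (4 - (2)·2.097 - (-2)·-0.125 - (-2.3)·0.889) / (8.3) = 0.193
  t = (12 - (-1.6)·2.097 - (-1.4)·-0.125 - (-1.4)·-0.313) / (5.4) = 2.730
Change: (-1.202, -0.607, 0.506, 1.841) → max |·| = 1.841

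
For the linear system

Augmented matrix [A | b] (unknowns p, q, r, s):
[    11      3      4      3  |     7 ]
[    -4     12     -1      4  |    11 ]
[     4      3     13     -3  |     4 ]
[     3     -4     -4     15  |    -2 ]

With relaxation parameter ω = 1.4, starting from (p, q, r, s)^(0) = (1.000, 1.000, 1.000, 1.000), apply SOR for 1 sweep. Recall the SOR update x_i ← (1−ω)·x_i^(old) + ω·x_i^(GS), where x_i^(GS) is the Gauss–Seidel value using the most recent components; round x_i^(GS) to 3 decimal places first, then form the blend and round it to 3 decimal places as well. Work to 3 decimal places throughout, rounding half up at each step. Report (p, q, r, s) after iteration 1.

Iteration 1:
  p: GS value = (7 - (3)·1.000 - (4)·1.000 - (3)·1.000) / (11) = -0.273;  p ← (1−ω)·1.000 + ω·-0.273 = -0.782
  q: GS value = (11 - (-4)·-0.782 - (-1)·1.000 - (4)·1.000) / (12) = 0.406;  q ← (1−ω)·1.000 + ω·0.406 = 0.168
  r: GS value = (4 - (4)·-0.782 - (3)·0.168 - (-3)·1.000) / (13) = 0.740;  r ← (1−ω)·1.000 + ω·0.740 = 0.636
  s: GS value = (-2 - (3)·-0.782 - (-4)·0.168 - (-4)·0.636) / (15) = 0.237;  s ← (1−ω)·1.000 + ω·0.237 = -0.068

(-0.782, 0.168, 0.636, -0.068)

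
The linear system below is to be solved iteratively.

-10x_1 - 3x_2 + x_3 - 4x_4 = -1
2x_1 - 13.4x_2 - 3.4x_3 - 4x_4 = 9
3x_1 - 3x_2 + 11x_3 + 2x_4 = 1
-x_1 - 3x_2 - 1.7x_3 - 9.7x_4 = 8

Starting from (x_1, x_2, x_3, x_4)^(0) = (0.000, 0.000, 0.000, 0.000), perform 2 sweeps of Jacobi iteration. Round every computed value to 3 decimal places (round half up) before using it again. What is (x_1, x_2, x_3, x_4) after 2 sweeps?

(0.641, -0.434, 0.030, -0.643)

Iteration 1:
  x_1 = (-1 - (-3)·0.000 - (1)·0.000 - (-4)·0.000) / (-10) = 0.100
  x_2 = (9 - (2)·0.000 - (-3.4)·0.000 - (-4)·0.000) / (-13.4) = -0.672
  x_3 = (1 - (3)·0.000 - (-3)·0.000 - (2)·0.000) / (11) = 0.091
  x_4 = (8 - (-1)·0.000 - (-3)·0.000 - (-1.7)·0.000) / (-9.7) = -0.825
Iteration 2:
  x_1 = (-1 - (-3)·-0.672 - (1)·0.091 - (-4)·-0.825) / (-10) = 0.641
  x_2 = (9 - (2)·0.100 - (-3.4)·0.091 - (-4)·-0.825) / (-13.4) = -0.434
  x_3 = (1 - (3)·0.100 - (-3)·-0.672 - (2)·-0.825) / (11) = 0.030
  x_4 = (8 - (-1)·0.100 - (-3)·-0.672 - (-1.7)·0.091) / (-9.7) = -0.643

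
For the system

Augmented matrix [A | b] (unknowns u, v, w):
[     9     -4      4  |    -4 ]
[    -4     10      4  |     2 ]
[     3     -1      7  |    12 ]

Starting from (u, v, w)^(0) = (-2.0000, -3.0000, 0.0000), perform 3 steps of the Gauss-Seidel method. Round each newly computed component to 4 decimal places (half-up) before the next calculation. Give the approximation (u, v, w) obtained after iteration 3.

Iteration 1:
  u = (-4 - (-4)·-3.0000 - (4)·0.0000) / (9) = -1.7778
  v = (2 - (-4)·-1.7778 - (4)·0.0000) / (10) = -0.5111
  w = (12 - (3)·-1.7778 - (-1)·-0.5111) / (7) = 2.4032
Iteration 2:
  u = (-4 - (-4)·-0.5111 - (4)·2.4032) / (9) = -1.7397
  v = (2 - (-4)·-1.7397 - (4)·2.4032) / (10) = -1.4572
  w = (12 - (3)·-1.7397 - (-1)·-1.4572) / (7) = 2.2517
Iteration 3:
  u = (-4 - (-4)·-1.4572 - (4)·2.2517) / (9) = -2.0928
  v = (2 - (-4)·-2.0928 - (4)·2.2517) / (10) = -1.5378
  w = (12 - (3)·-2.0928 - (-1)·-1.5378) / (7) = 2.3915

(-2.0928, -1.5378, 2.3915)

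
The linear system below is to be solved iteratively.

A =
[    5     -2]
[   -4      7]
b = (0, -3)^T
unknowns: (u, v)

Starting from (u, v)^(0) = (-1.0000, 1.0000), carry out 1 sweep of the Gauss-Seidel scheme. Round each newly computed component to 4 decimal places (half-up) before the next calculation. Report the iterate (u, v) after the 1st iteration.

Iteration 1:
  u = (0 - (-2)·1.0000) / (5) = 0.4000
  v = (-3 - (-4)·0.4000) / (7) = -0.2000

(0.4000, -0.2000)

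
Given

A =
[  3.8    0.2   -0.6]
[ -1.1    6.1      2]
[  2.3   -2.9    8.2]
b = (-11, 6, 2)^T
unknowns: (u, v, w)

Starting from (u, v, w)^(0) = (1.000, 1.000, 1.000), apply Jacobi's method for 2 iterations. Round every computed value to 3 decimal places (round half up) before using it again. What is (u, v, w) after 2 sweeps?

Iteration 1:
  u = (-11 - (0.2)·1.000 - (-0.6)·1.000) / (3.8) = -2.789
  v = (6 - (-1.1)·1.000 - (2)·1.000) / (6.1) = 0.836
  w = (2 - (2.3)·1.000 - (-2.9)·1.000) / (8.2) = 0.317
Iteration 2:
  u = (-11 - (0.2)·0.836 - (-0.6)·0.317) / (3.8) = -2.889
  v = (6 - (-1.1)·-2.789 - (2)·0.317) / (6.1) = 0.377
  w = (2 - (2.3)·-2.789 - (-2.9)·0.836) / (8.2) = 1.322

(-2.889, 0.377, 1.322)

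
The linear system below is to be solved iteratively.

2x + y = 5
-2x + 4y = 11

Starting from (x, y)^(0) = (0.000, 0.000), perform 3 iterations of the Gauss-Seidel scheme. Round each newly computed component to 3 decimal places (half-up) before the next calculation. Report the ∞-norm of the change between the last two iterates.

Iteration 1:
  x = (5 - (1)·0.000) / (2) = 2.500
  y = (11 - (-2)·2.500) / (4) = 4.000
Iteration 2:
  x = (5 - (1)·4.000) / (2) = 0.500
  y = (11 - (-2)·0.500) / (4) = 3.000
Iteration 3:
  x = (5 - (1)·3.000) / (2) = 1.000
  y = (11 - (-2)·1.000) / (4) = 3.250
Change: (0.500, 0.250) → max |·| = 0.500

0.500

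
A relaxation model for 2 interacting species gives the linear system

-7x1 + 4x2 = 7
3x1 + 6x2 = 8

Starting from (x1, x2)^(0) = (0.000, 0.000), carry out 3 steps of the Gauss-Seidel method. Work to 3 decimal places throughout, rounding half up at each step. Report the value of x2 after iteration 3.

Iteration 1:
  x1 = (7 - (4)·0.000) / (-7) = -1.000
  x2 = (8 - (3)·-1.000) / (6) = 1.833
Iteration 2:
  x1 = (7 - (4)·1.833) / (-7) = 0.047
  x2 = (8 - (3)·0.047) / (6) = 1.310
Iteration 3:
  x1 = (7 - (4)·1.310) / (-7) = -0.251
  x2 = (8 - (3)·-0.251) / (6) = 1.459

1.459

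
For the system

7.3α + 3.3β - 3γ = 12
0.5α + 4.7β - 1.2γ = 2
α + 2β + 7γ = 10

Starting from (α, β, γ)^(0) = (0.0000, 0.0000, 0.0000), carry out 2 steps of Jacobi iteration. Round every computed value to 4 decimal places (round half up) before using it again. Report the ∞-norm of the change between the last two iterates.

Iteration 1:
  α = (12 - (3.3)·0.0000 - (-3)·0.0000) / (7.3) = 1.6438
  β = (2 - (0.5)·0.0000 - (-1.2)·0.0000) / (4.7) = 0.4255
  γ = (10 - (1)·0.0000 - (2)·0.0000) / (7) = 1.4286
Iteration 2:
  α = (12 - (3.3)·0.4255 - (-3)·1.4286) / (7.3) = 2.0386
  β = (2 - (0.5)·1.6438 - (-1.2)·1.4286) / (4.7) = 0.6154
  γ = (10 - (1)·1.6438 - (2)·0.4255) / (7) = 1.0722
Change: (0.3948, 0.1899, -0.3564) → max |·| = 0.3948

0.3948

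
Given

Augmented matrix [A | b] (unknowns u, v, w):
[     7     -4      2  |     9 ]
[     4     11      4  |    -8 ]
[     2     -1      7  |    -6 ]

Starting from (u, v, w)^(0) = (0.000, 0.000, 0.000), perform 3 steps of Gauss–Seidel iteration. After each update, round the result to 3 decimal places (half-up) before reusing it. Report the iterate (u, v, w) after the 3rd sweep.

(1.303, -0.755, -1.337)

Iteration 1:
  u = (9 - (-4)·0.000 - (2)·0.000) / (7) = 1.286
  v = (-8 - (4)·1.286 - (4)·0.000) / (11) = -1.195
  w = (-6 - (2)·1.286 - (-1)·-1.195) / (7) = -1.395
Iteration 2:
  u = (9 - (-4)·-1.195 - (2)·-1.395) / (7) = 1.001
  v = (-8 - (4)·1.001 - (4)·-1.395) / (11) = -0.584
  w = (-6 - (2)·1.001 - (-1)·-0.584) / (7) = -1.227
Iteration 3:
  u = (9 - (-4)·-0.584 - (2)·-1.227) / (7) = 1.303
  v = (-8 - (4)·1.303 - (4)·-1.227) / (11) = -0.755
  w = (-6 - (2)·1.303 - (-1)·-0.755) / (7) = -1.337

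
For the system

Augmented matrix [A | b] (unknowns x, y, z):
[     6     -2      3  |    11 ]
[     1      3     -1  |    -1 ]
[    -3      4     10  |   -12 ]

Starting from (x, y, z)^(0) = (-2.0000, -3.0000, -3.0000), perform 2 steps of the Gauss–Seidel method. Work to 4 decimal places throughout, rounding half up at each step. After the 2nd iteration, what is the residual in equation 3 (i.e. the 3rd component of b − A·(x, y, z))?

0.0000

Iteration 1:
  x = (11 - (-2)·-3.0000 - (3)·-3.0000) / (6) = 2.3333
  y = (-1 - (1)·2.3333 - (-1)·-3.0000) / (3) = -2.1111
  z = (-12 - (-3)·2.3333 - (4)·-2.1111) / (10) = 0.3444
Iteration 2:
  x = (11 - (-2)·-2.1111 - (3)·0.3444) / (6) = 0.9574
  y = (-1 - (1)·0.9574 - (-1)·0.3444) / (3) = -0.5377
  z = (-12 - (-3)·0.9574 - (4)·-0.5377) / (10) = -0.6977
Residual b − A·x = (6.2733, -1.0420, 0.0000)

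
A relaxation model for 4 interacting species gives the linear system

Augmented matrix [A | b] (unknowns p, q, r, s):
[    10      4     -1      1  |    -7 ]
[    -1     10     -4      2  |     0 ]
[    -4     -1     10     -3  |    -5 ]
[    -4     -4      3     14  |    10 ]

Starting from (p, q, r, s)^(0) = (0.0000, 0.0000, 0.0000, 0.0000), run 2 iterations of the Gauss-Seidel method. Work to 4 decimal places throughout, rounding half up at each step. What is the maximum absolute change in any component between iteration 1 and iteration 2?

0.4591

Iteration 1:
  p = (-7 - (4)·0.0000 - (-1)·0.0000 - (1)·0.0000) / (10) = -0.7000
  q = (0 - (-1)·-0.7000 - (-4)·0.0000 - (2)·0.0000) / (10) = -0.0700
  r = (-5 - (-4)·-0.7000 - (-1)·-0.0700 - (-3)·0.0000) / (10) = -0.7870
  s = (10 - (-4)·-0.7000 - (-4)·-0.0700 - (3)·-0.7870) / (14) = 0.6629
Iteration 2:
  p = (-7 - (4)·-0.0700 - (-1)·-0.7870 - (1)·0.6629) / (10) = -0.8170
  q = (0 - (-1)·-0.8170 - (-4)·-0.7870 - (2)·0.6629) / (10) = -0.5291
  r = (-5 - (-4)·-0.8170 - (-1)·-0.5291 - (-3)·0.6629) / (10) = -0.6808
  s = (10 - (-4)·-0.8170 - (-4)·-0.5291 - (3)·-0.6808) / (14) = 0.4756
Change: (-0.1170, -0.4591, 0.1062, -0.1873) → max |·| = 0.4591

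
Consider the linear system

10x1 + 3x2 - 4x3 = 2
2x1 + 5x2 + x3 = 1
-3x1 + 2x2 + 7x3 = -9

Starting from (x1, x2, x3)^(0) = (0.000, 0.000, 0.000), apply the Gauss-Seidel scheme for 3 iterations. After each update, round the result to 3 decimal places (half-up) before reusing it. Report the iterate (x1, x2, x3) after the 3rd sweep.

Iteration 1:
  x1 = (2 - (3)·0.000 - (-4)·0.000) / (10) = 0.200
  x2 = (1 - (2)·0.200 - (1)·0.000) / (5) = 0.120
  x3 = (-9 - (-3)·0.200 - (2)·0.120) / (7) = -1.234
Iteration 2:
  x1 = (2 - (3)·0.120 - (-4)·-1.234) / (10) = -0.330
  x2 = (1 - (2)·-0.330 - (1)·-1.234) / (5) = 0.579
  x3 = (-9 - (-3)·-0.330 - (2)·0.579) / (7) = -1.593
Iteration 3:
  x1 = (2 - (3)·0.579 - (-4)·-1.593) / (10) = -0.611
  x2 = (1 - (2)·-0.611 - (1)·-1.593) / (5) = 0.763
  x3 = (-9 - (-3)·-0.611 - (2)·0.763) / (7) = -1.766

(-0.611, 0.763, -1.766)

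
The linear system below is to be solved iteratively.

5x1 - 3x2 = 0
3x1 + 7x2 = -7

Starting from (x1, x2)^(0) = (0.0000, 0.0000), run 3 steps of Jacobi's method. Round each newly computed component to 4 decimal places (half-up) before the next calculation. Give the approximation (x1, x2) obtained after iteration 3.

Iteration 1:
  x1 = (0 - (-3)·0.0000) / (5) = 0.0000
  x2 = (-7 - (3)·0.0000) / (7) = -1.0000
Iteration 2:
  x1 = (0 - (-3)·-1.0000) / (5) = -0.6000
  x2 = (-7 - (3)·0.0000) / (7) = -1.0000
Iteration 3:
  x1 = (0 - (-3)·-1.0000) / (5) = -0.6000
  x2 = (-7 - (3)·-0.6000) / (7) = -0.7429

(-0.6000, -0.7429)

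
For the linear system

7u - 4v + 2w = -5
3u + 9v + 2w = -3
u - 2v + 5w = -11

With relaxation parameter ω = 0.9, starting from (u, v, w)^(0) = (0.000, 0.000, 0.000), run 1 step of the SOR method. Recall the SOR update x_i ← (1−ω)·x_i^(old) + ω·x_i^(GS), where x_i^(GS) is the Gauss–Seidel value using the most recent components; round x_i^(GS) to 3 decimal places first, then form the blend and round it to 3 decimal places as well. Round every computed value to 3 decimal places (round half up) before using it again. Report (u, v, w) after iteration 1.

(-0.643, -0.107, -1.903)

Iteration 1:
  u: GS value = (-5 - (-4)·0.000 - (2)·0.000) / (7) = -0.714;  u ← (1−ω)·0.000 + ω·-0.714 = -0.643
  v: GS value = (-3 - (3)·-0.643 - (2)·0.000) / (9) = -0.119;  v ← (1−ω)·0.000 + ω·-0.119 = -0.107
  w: GS value = (-11 - (1)·-0.643 - (-2)·-0.107) / (5) = -2.114;  w ← (1−ω)·0.000 + ω·-2.114 = -1.903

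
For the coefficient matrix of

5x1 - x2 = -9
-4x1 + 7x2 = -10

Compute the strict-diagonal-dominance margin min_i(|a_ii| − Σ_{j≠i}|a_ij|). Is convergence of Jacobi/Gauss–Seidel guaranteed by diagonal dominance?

row 1: |5| − (1) = 4
row 2: |7| − (4) = 3
minimum over rows = 3 → strictly diagonally dominant (convergence guaranteed)

3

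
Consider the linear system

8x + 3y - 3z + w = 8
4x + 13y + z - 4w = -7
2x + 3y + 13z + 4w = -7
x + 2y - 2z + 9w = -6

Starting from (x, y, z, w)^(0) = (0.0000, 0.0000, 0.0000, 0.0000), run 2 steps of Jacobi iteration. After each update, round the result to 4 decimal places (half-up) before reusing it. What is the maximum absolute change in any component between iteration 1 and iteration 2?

Iteration 1:
  x = (8 - (3)·0.0000 - (-3)·0.0000 - (1)·0.0000) / (8) = 1.0000
  y = (-7 - (4)·0.0000 - (1)·0.0000 - (-4)·0.0000) / (13) = -0.5385
  z = (-7 - (2)·0.0000 - (3)·0.0000 - (4)·0.0000) / (13) = -0.5385
  w = (-6 - (1)·0.0000 - (2)·0.0000 - (-2)·0.0000) / (9) = -0.6667
Iteration 2:
  x = (8 - (3)·-0.5385 - (-3)·-0.5385 - (1)·-0.6667) / (8) = 1.0833
  y = (-7 - (4)·1.0000 - (1)·-0.5385 - (-4)·-0.6667) / (13) = -1.0099
  z = (-7 - (2)·1.0000 - (3)·-0.5385 - (4)·-0.6667) / (13) = -0.3629
  w = (-6 - (1)·1.0000 - (2)·-0.5385 - (-2)·-0.5385) / (9) = -0.7778
Change: (0.0833, -0.4714, 0.1756, -0.1111) → max |·| = 0.4714

0.4714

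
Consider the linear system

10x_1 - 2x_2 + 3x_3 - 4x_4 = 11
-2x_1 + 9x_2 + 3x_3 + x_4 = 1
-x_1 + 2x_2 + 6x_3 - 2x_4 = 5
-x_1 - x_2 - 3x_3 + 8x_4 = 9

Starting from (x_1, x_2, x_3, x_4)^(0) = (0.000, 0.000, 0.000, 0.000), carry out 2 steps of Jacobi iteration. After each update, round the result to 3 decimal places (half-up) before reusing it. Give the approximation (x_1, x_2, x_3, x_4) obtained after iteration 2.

Iteration 1:
  x_1 = (11 - (-2)·0.000 - (3)·0.000 - (-4)·0.000) / (10) = 1.100
  x_2 = (1 - (-2)·0.000 - (3)·0.000 - (1)·0.000) / (9) = 0.111
  x_3 = (5 - (-1)·0.000 - (2)·0.000 - (-2)·0.000) / (6) = 0.833
  x_4 = (9 - (-1)·0.000 - (-1)·0.000 - (-3)·0.000) / (8) = 1.125
Iteration 2:
  x_1 = (11 - (-2)·0.111 - (3)·0.833 - (-4)·1.125) / (10) = 1.322
  x_2 = (1 - (-2)·1.100 - (3)·0.833 - (1)·1.125) / (9) = -0.047
  x_3 = (5 - (-1)·1.100 - (2)·0.111 - (-2)·1.125) / (6) = 1.355
  x_4 = (9 - (-1)·1.100 - (-1)·0.111 - (-3)·0.833) / (8) = 1.589

(1.322, -0.047, 1.355, 1.589)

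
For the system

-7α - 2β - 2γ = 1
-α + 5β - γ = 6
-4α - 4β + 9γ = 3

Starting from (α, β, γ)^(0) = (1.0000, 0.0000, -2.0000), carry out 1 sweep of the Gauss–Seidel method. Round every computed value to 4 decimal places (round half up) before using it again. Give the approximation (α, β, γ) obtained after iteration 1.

Iteration 1:
  α = (1 - (-2)·0.0000 - (-2)·-2.0000) / (-7) = 0.4286
  β = (6 - (-1)·0.4286 - (-1)·-2.0000) / (5) = 0.8857
  γ = (3 - (-4)·0.4286 - (-4)·0.8857) / (9) = 0.9175

(0.4286, 0.8857, 0.9175)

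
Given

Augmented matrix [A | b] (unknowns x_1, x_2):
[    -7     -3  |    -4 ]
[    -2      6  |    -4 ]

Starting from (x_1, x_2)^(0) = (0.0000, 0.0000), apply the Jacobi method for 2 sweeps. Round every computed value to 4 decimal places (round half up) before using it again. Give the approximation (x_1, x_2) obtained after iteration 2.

(0.8572, -0.4762)

Iteration 1:
  x_1 = (-4 - (-3)·0.0000) / (-7) = 0.5714
  x_2 = (-4 - (-2)·0.0000) / (6) = -0.6667
Iteration 2:
  x_1 = (-4 - (-3)·-0.6667) / (-7) = 0.8572
  x_2 = (-4 - (-2)·0.5714) / (6) = -0.4762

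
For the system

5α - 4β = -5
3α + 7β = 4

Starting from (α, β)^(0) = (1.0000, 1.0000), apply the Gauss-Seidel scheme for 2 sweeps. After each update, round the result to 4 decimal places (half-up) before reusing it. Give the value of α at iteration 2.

-0.4743

Iteration 1:
  α = (-5 - (-4)·1.0000) / (5) = -0.2000
  β = (4 - (3)·-0.2000) / (7) = 0.6571
Iteration 2:
  α = (-5 - (-4)·0.6571) / (5) = -0.4743
  β = (4 - (3)·-0.4743) / (7) = 0.7747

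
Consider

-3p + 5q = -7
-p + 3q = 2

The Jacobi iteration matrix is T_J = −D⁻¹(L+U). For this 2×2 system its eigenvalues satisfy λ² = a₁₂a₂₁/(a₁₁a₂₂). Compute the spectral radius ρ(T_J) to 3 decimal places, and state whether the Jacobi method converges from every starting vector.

a₁₂a₂₁/(a₁₁a₂₂) = (5)·(-1) / ((-3)·(3)) = 0.555556
ρ = √|0.555556| = √0.555556 = 0.745
ρ < 1, so Jacobi converges

0.745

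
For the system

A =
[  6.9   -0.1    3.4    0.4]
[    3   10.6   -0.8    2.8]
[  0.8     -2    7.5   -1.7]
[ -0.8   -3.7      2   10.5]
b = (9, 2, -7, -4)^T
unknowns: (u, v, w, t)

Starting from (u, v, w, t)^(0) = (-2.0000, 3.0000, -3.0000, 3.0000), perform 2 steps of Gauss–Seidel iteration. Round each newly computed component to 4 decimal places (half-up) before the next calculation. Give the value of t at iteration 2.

-0.0802

Iteration 1:
  u = (9 - (-0.1)·3.0000 - (3.4)·-3.0000 - (0.4)·3.0000) / (6.9) = 2.6522
  v = (2 - (3)·2.6522 - (-0.8)·-3.0000 - (2.8)·3.0000) / (10.6) = -1.5808
  w = (-7 - (0.8)·2.6522 - (-2)·-1.5808 - (-1.7)·3.0000) / (7.5) = -0.9578
  t = (-4 - (-0.8)·2.6522 - (-3.7)·-1.5808 - (2)·-0.9578) / (10.5) = -0.5535
Iteration 2:
  u = (9 - (-0.1)·-1.5808 - (3.4)·-0.9578 - (0.4)·-0.5535) / (6.9) = 1.7855
  v = (2 - (3)·1.7855 - (-0.8)·-0.9578 - (2.8)·-0.5535) / (10.6) = -0.2427
  w = (-7 - (0.8)·1.7855 - (-2)·-0.2427 - (-1.7)·-0.5535) / (7.5) = -1.3140
  t = (-4 - (-0.8)·1.7855 - (-3.7)·-0.2427 - (2)·-1.3140) / (10.5) = -0.0802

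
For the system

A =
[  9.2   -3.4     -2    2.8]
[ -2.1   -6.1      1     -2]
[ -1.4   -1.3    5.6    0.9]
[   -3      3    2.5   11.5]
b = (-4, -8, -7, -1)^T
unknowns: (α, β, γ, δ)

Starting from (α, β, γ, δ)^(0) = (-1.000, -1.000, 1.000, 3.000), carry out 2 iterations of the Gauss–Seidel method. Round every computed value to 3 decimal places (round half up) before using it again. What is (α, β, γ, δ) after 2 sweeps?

Iteration 1:
  α = (-4 - (-3.4)·-1.000 - (-2)·1.000 - (2.8)·3.000) / (9.2) = -1.500
  β = (-8 - (-2.1)·-1.500 - (1)·1.000 - (-2)·3.000) / (-6.1) = 1.008
  γ = (-7 - (-1.4)·-1.500 - (-1.3)·1.008 - (0.9)·3.000) / (5.6) = -1.873
  δ = (-1 - (-3)·-1.500 - (3)·1.008 - (2.5)·-1.873) / (11.5) = -0.334
Iteration 2:
  α = (-4 - (-3.4)·1.008 - (-2)·-1.873 - (2.8)·-0.334) / (9.2) = -0.368
  β = (-8 - (-2.1)·-0.368 - (1)·-1.873 - (-2)·-0.334) / (-6.1) = 1.241
  γ = (-7 - (-1.4)·-0.368 - (-1.3)·1.241 - (0.9)·-0.334) / (5.6) = -1.000
  δ = (-1 - (-3)·-0.368 - (3)·1.241 - (2.5)·-1.000) / (11.5) = -0.289

(-0.368, 1.241, -1.000, -0.289)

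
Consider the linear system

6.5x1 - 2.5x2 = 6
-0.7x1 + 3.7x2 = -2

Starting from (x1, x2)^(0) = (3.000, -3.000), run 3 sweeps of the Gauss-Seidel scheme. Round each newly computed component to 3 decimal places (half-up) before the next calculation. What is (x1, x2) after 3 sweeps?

Iteration 1:
  x1 = (6 - (-2.5)·-3.000) / (6.5) = -0.231
  x2 = (-2 - (-0.7)·-0.231) / (3.7) = -0.584
Iteration 2:
  x1 = (6 - (-2.5)·-0.584) / (6.5) = 0.698
  x2 = (-2 - (-0.7)·0.698) / (3.7) = -0.408
Iteration 3:
  x1 = (6 - (-2.5)·-0.408) / (6.5) = 0.766
  x2 = (-2 - (-0.7)·0.766) / (3.7) = -0.396

(0.766, -0.396)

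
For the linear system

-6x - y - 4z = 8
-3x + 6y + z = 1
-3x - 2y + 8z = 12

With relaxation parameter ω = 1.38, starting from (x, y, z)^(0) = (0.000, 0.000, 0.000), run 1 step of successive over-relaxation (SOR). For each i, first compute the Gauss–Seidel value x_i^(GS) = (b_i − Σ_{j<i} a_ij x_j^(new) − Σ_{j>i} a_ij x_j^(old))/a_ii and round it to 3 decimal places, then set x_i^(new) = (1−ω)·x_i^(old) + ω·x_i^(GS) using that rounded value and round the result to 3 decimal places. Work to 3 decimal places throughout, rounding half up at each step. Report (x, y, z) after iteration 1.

Iteration 1:
  x: GS value = (8 - (-1)·0.000 - (-4)·0.000) / (-6) = -1.333;  x ← (1−ω)·0.000 + ω·-1.333 = -1.840
  y: GS value = (1 - (-3)·-1.840 - (1)·0.000) / (6) = -0.753;  y ← (1−ω)·0.000 + ω·-0.753 = -1.039
  z: GS value = (12 - (-3)·-1.840 - (-2)·-1.039) / (8) = 0.550;  z ← (1−ω)·0.000 + ω·0.550 = 0.759

(-1.840, -1.039, 0.759)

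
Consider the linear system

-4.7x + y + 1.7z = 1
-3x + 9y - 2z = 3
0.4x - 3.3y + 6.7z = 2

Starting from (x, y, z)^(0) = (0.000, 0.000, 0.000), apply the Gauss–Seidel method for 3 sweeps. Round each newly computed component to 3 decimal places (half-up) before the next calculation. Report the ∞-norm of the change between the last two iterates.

Iteration 1:
  x = (1 - (1)·0.000 - (1.7)·0.000) / (-4.7) = -0.213
  y = (3 - (-3)·-0.213 - (-2)·0.000) / (9) = 0.262
  z = (2 - (0.4)·-0.213 - (-3.3)·0.262) / (6.7) = 0.440
Iteration 2:
  x = (1 - (1)·0.262 - (1.7)·0.440) / (-4.7) = 0.002
  y = (3 - (-3)·0.002 - (-2)·0.440) / (9) = 0.432
  z = (2 - (0.4)·0.002 - (-3.3)·0.432) / (6.7) = 0.511
Iteration 3:
  x = (1 - (1)·0.432 - (1.7)·0.511) / (-4.7) = 0.064
  y = (3 - (-3)·0.064 - (-2)·0.511) / (9) = 0.468
  z = (2 - (0.4)·0.064 - (-3.3)·0.468) / (6.7) = 0.525
Change: (0.062, 0.036, 0.014) → max |·| = 0.062

0.062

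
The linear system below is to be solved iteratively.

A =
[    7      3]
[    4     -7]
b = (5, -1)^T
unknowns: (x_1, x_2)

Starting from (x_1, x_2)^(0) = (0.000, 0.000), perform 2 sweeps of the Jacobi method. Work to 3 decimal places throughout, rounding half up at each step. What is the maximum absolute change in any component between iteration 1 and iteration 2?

Iteration 1:
  x_1 = (5 - (3)·0.000) / (7) = 0.714
  x_2 = (-1 - (4)·0.000) / (-7) = 0.143
Iteration 2:
  x_1 = (5 - (3)·0.143) / (7) = 0.653
  x_2 = (-1 - (4)·0.714) / (-7) = 0.551
Change: (-0.061, 0.408) → max |·| = 0.408

0.408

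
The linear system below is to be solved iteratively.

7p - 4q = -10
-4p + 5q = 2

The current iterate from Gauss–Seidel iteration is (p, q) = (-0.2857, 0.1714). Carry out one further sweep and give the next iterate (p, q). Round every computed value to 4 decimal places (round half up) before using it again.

(-1.3306, -0.6645)

One sweep:
  p = (-10 - (-4)·0.1714) / (7) = -1.3306
  q = (2 - (-4)·-1.3306) / (5) = -0.6645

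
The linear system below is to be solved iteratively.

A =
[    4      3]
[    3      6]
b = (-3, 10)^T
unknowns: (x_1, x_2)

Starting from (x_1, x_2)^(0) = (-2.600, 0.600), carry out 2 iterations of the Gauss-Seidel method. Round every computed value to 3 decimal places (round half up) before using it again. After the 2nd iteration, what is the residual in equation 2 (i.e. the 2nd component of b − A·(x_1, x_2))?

Iteration 1:
  x_1 = (-3 - (3)·0.600) / (4) = -1.200
  x_2 = (10 - (3)·-1.200) / (6) = 2.267
Iteration 2:
  x_1 = (-3 - (3)·2.267) / (4) = -2.450
  x_2 = (10 - (3)·-2.450) / (6) = 2.892
Residual b − A·x = (-1.876, -0.002)

-0.002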